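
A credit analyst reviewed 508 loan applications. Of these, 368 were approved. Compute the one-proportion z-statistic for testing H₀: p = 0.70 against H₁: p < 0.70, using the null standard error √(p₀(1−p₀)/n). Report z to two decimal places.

p̂ = 368/508 = 0.72441.
Null standard error: √(0.70·0.30/508) = √0.000413386 = 0.020332.
z = (p̂ − p₀)/SE = (0.72441 − 0.70)/0.020332 = 1.20.

z = 1.20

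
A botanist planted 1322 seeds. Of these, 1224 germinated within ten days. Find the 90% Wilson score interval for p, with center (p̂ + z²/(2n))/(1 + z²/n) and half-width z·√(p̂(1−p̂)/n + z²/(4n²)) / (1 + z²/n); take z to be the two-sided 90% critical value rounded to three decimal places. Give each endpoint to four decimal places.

(0.9131, 0.9369)

p̂ = 1224/1322 = 0.92587; z = 1.645, so z² = 2.706025.
Denominator 1 + z²/n = 1 + 2.706025/1322 = 1.002047.
Adjusted center: (0.92587 + z²/(2n))/1.002047 = 0.92500.
Radicand: p̂(1−p̂)/n + z²/(4n²) = 0.000051917 + 0.000000387 = 0.000052304.
Half-width = 1.645·√0.000052304/1.002047 = 0.01187.
Interval: 0.92500 ± 0.01187 → (0.9131, 0.9369).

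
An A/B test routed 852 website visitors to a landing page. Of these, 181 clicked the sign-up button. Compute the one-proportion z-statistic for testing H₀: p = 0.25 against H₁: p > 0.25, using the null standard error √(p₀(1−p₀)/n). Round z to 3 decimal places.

z = -2.532

p̂ = 181/852 = 0.21244.
Under H₀, SE = √(p₀(1−p₀)/n) = √(0.25·0.75/852) = √0.000220070 = 0.014835.
z = (0.21244 − 0.25)/0.014835 = -0.03756/0.014835 = -2.532.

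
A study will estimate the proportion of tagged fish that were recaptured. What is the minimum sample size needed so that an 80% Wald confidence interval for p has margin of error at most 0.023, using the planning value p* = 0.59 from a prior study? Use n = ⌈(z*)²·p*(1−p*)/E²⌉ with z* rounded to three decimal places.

n = 752

z* = 1.282 at the 80% level.
p*(1−p*) = 0.2419.
(z*)²·p*(1−p*)/E² = 1.643524·0.2419/0.000529 = 751.547.
⌈751.547⌉ = 752.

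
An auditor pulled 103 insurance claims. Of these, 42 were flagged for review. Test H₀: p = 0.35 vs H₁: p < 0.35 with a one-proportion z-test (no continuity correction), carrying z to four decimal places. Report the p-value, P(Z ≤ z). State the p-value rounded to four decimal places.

p-value = 0.8905

Sample proportion p̂ = 42/103 = 0.40777.
SE₀ = √(0.35·0.65/103) = 0.046997.
z = (p̂ − p₀)/SE = (42/103 − 0.35)/0.046997 ≈ 1.2292.
From the standard normal, P(Z ≤ z) = 0.8905.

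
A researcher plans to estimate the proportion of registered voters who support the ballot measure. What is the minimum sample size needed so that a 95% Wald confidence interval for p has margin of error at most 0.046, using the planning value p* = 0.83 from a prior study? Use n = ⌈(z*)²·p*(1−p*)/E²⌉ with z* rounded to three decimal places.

The 95% critical value is z* = 1.960.
p*(1−p*) = 0.83·0.17 = 0.1411.
(z*)²·p*(1−p*)/E² = 3.841600·0.1411/0.002116 = 256.167.
⌈256.167⌉ = 257.

n = 257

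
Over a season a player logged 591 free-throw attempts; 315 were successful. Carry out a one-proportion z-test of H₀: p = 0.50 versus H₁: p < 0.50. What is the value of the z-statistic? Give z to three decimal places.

p̂ = 315/591 = 0.53299.
Null standard error: √(0.50·0.50/591) = √0.000423012 = 0.020567.
z = (p̂ − p₀)/SE = (0.53299 − 0.50)/0.020567 = 1.604.

z = 1.604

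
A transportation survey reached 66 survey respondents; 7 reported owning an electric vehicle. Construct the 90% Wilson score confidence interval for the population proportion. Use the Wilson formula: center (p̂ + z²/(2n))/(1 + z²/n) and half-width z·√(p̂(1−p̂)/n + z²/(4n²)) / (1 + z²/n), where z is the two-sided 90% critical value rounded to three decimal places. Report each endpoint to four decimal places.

p̂ = 7/66 = 0.10606; z = 1.645, so z² = 2.706025.
1 + z²/n = 1.041000.
Center = (0.10606 + 0.020500)/1.041000 = 0.12158.
Radicand: p̂(1−p̂)/n + z²/(4n²) = 0.001436542 + 0.000155304 = 0.001591846.
Half-width = z·√(radicand)/denom = 1.645·0.039898/1.041000 = 0.06305.
CI: 0.12158 ± 0.06305 = (0.0585, 0.1846).

(0.0585, 0.1846)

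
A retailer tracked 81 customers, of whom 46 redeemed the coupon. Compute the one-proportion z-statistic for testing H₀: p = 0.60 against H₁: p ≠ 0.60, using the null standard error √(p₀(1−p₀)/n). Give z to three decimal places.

z = -0.590

With x = 46 successes in n = 81, p̂ = 0.56790.
Under H₀, SE = √(p₀(1−p₀)/n) = √(0.60·0.40/81) = √0.002962963 = 0.054433.
Test statistic: z = -0.03210/0.054433 = -0.590.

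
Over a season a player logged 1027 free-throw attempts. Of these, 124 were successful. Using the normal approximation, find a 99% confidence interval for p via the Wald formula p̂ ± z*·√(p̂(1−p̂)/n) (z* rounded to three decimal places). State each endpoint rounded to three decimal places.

(0.095, 0.147)

With x = 124 successes in n = 1027, p̂ = 0.12074.
SE(p̂) = √(0.12074·0.87926/1027) = 0.010167.
For 99% confidence, z* = 2.576.
Margin = 2.576·0.010167 = 0.02619.
Interval: 0.12074 ± 0.02619 → (0.095, 0.147).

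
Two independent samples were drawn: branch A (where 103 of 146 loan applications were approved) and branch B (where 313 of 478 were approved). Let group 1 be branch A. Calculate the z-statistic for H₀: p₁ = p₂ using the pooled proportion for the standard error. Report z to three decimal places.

z = 1.137

p̂₁ = 103/146 = 0.70548, p̂₂ = 313/478 = 0.65481.
Pooled p̂ = (103+313)/(146+478) = 416/624 = 0.66667.
Pooled SE = √[0.2222222·0.00894137] ≈ 0.044575.
z = 0.05067/0.044575 = 1.137.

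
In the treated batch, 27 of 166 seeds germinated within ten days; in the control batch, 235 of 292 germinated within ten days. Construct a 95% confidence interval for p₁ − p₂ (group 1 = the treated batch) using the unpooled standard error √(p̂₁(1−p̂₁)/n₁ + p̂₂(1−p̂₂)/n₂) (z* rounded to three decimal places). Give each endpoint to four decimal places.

(-0.7144, -0.5699)

p̂₁ = 27/166 = 0.16265, p̂₂ = 235/292 = 0.80479; p̂₁ − p̂₂ = -0.64214.
SE = √(0.000820454 + 0.000538015) = √0.001358469 = 0.036857.
The 95% critical value is z* = 1.960. Margin = 1.960·0.036857 = 0.07224.
So the interval runs from -0.7144 to -0.5699.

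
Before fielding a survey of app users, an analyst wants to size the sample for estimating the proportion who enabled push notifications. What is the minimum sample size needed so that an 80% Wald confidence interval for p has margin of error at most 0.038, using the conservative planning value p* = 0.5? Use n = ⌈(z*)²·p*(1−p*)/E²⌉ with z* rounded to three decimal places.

n = 285

The 80% critical value is z* = 1.282.
p*(1−p*) = 0.50·0.50 = 0.2500.
Required n before rounding: 1.643524 × 0.2500 / 0.038² = 284.544.
Rounding up, n = 285.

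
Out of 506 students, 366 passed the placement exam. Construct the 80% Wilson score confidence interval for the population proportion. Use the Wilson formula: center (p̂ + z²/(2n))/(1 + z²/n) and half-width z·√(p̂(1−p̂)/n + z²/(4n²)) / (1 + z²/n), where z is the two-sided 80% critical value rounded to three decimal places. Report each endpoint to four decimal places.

Here p̂ = 366/506 = 0.72332 and z = 1.282 (z² = 1.643524).
Denominator 1 + z²/n = 1 + 1.643524/506 = 1.003248.
Adjusted center: (0.72332 + z²/(2n))/1.003248 = 0.72260.
Radicand: p̂(1−p̂)/n + z²/(4n²) = 0.000395510 + 0.000001605 = 0.000397115.
Half-width = z·√(radicand)/denom = 1.282·0.019928/1.003248 = 0.02546.
CI: 0.72260 ± 0.02546 = (0.6971, 0.7481).

(0.6971, 0.7481)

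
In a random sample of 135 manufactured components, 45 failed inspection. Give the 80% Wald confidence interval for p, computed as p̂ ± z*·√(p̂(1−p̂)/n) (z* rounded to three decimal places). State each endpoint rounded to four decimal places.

(0.2813, 0.3853)

p̂ = 45/135 = 0.33333.
SE = √(p̂(1−p̂)/n) = √(0.222222/135) = 0.040572.
The 80% critical value is z* = 1.282.
Margin = 1.282·0.040572 = 0.05201.
CI: 0.33333 ± 0.05201 = (0.2813, 0.3853).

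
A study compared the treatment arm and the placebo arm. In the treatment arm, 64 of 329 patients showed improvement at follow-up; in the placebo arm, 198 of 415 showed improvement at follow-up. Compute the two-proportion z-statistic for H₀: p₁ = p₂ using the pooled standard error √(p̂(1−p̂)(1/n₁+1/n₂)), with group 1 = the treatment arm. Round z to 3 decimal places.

Sample proportions: p̂₁ = 64/329 = 0.19453 and p̂₂ = 198/415 = 0.47711.
Pooling: p̂ = 262/744 = 0.35215.
Pooled SE = √[0.2281405·0.00544915] ≈ 0.035259.
z = -0.28258/0.035259 = -8.014.

z = -8.014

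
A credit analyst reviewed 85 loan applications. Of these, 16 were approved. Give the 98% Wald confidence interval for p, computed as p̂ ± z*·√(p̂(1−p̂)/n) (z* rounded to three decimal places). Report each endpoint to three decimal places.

With x = 16 successes in n = 85, p̂ = 0.18824.
SE = √(p̂(1−p̂)/n) = √(0.152803/85) = 0.042399.
For 98% confidence, z* = 2.326.
Margin of error: 2.326 × 0.042399 = 0.09862.
Interval: 0.18824 ± 0.09862 → (0.090, 0.287).

(0.090, 0.287)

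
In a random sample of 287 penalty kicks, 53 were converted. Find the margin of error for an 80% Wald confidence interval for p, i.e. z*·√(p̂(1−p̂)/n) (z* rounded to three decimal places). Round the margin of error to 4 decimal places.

The sample proportion is 53/287 = 0.18467.
SE(p̂) = √(0.18467·0.81533/287) = 0.022905.
z* = 1.282 at the 80% level.
ME = 1.282·0.022905 = 0.0294.

ME = 0.0294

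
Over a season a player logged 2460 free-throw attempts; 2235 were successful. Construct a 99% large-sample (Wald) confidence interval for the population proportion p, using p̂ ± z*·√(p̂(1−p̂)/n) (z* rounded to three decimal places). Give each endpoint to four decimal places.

(0.8936, 0.9235)

p̂ = 2235/2460 = 0.90854.
SE = √(p̂(1−p̂)/n) = √(0.083098/2460) = 0.005812.
z* = 2.576 at the 99% level.
Margin = 2.576·0.005812 = 0.01497.
CI: 0.90854 ± 0.01497 = (0.8936, 0.9235).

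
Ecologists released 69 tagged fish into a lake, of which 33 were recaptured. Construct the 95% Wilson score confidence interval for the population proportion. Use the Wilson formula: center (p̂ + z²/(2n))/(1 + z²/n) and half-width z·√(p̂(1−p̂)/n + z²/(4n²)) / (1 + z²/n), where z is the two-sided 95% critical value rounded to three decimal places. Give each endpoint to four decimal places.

p̂ = 33/69 = 0.47826; z = 1.960, so z² = 3.841600.
Denominator 1 + z²/n = 1 + 3.841600/69 = 1.055675.
Adjusted center: (0.47826 + z²/(2n))/1.055675 = 0.47941.
Radicand: p̂(1−p̂)/n + z²/(4n²) = 0.003616339 + 0.000201722 = 0.003818061.
Half-width = z·√(radicand)/denom = 1.960·0.061790/1.055675 = 0.11472.
So the interval runs from 0.3647 to 0.5941.

(0.3647, 0.5941)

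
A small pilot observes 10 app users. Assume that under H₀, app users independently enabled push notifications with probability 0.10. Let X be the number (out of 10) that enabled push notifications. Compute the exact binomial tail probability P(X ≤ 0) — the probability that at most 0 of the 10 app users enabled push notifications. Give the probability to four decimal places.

P = 0.3487

X is binomial with n = 10 and p = 0.10.
P(X ≤ 0) = C(10,0)·0.10^0·0.90^10.
= 0.348678 = 0.3487.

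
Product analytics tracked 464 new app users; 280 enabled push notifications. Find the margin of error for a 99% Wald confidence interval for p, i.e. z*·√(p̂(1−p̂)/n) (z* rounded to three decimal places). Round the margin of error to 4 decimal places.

p̂ = 280/464 = 0.60345.
SE(p̂) = √(0.60345·0.39655/464) = 0.022710.
For 99% confidence, z* = 2.576.
Margin of error = z*·SE = 2.576 × 0.022710 = 0.0585.

ME = 0.0585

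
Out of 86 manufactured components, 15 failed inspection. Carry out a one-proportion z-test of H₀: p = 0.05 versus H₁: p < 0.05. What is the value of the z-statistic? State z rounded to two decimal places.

The sample proportion is 15/86 = 0.17442.
Null standard error: √(0.05·0.95/86) = √0.000552326 = 0.023502.
z = (0.17442 − 0.05)/0.023502 = 0.12442/0.023502 = 5.29.

z = 5.29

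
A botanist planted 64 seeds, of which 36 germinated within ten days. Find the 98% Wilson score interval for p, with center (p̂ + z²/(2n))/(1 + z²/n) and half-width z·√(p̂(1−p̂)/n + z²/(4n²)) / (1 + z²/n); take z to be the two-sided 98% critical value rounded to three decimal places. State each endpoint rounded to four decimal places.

p̂ = 36/64 = 0.56250; z = 2.326, so z² = 5.410276.
Denominator 1 + z²/n = 1 + 5.410276/64 = 1.084536.
Center = (0.56250 + 0.042268)/1.084536 = 0.55763.
Radicand: p̂(1−p̂)/n + z²/(4n²) = 0.003845215 + 0.000330217 = 0.004175432.
Half-width = z·√(radicand)/denom = 2.326·0.064618/1.084536 = 0.13859.
Interval: 0.55763 ± 0.13859 → (0.4190, 0.6962).

(0.4190, 0.6962)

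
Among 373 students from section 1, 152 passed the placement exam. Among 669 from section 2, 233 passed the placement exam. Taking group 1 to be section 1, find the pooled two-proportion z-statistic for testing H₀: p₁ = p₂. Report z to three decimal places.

z = 1.899

Sample proportions: p̂₁ = 152/373 = 0.40751 and p̂₂ = 233/669 = 0.34828.
Pooling: p̂ = 385/1042 = 0.36948.
SE = √[p̂(1−p̂)(1/n₁+1/n₂)] = √[0.36948·0.63052·(1/373+1/669)] ≈ 0.031190.
z = (p̂₁ − p̂₂)/SE = (0.40751 − 0.34828)/0.031190 = 0.05923/0.031190 = 1.899.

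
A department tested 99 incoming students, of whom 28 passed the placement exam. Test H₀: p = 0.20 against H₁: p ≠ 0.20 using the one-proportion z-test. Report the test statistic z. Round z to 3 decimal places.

p̂ = 28/99 = 0.28283.
SE₀ = √(0.20·0.80/99) = 0.040202.
z = (p̂ − p₀)/SE = (0.28283 − 0.20)/0.040202 = 2.060.

z = 2.060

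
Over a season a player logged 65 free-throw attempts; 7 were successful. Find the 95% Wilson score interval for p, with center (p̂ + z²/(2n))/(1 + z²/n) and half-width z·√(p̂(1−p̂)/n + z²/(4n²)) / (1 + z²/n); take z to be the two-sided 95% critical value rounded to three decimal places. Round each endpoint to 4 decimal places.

Here p̂ = 7/65 = 0.10769 and z = 1.960 (z² = 3.841600).
1 + z²/n = 1.059102.
Center = (0.10769 + 0.029551)/1.059102 = 0.12958.
Radicand: p̂(1−p̂)/n + z²/(4n²) = 0.001478380 + 0.000227314 = 0.001705694.
Half-width = z·√(radicand)/denom = 1.960·0.041300/1.059102 = 0.07643.
So the interval runs from 0.0532 to 0.2060.

(0.0532, 0.2060)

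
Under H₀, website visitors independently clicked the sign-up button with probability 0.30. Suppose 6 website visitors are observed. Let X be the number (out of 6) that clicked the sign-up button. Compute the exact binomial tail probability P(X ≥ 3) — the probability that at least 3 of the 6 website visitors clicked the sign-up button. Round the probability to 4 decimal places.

X ~ Binomial(n=6, p=0.30).
P(X ≥ 3) = C(6,3)·0.30^3·0.70^3 + C(6,4)·0.30^4·0.70^2 + C(6,5)·0.30^5·0.70^1 + C(6,6)·0.30^6·0.70^0.
= 0.185220 + 0.059535 + 0.010206 + 0.000729 = 0.2557.

P = 0.2557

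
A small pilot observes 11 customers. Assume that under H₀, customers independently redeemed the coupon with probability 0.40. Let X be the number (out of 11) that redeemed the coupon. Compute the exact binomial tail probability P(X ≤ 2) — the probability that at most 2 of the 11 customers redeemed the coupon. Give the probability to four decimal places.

X is binomial with n = 11 and p = 0.40.
P(X ≤ 2) = C(11,0)·0.40^0·0.60^11 + C(11,1)·0.40^1·0.60^10 + C(11,2)·0.40^2·0.60^9.
= 0.003628 + 0.026605 + 0.088684 = 0.1189.

P = 0.1189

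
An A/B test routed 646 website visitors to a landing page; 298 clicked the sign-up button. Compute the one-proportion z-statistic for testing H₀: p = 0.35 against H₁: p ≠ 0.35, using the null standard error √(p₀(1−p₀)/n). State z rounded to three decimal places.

p̂ = 298/646 = 0.46130.
Under H₀, SE = √(p₀(1−p₀)/n) = √(0.35·0.65/646) = √0.000352167 = 0.018766.
z = (p̂ − p₀)/SE = (0.46130 − 0.35)/0.018766 = 5.931.

z = 5.931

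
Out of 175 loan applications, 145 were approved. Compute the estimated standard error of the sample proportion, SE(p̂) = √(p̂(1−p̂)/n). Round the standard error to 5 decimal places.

SE = 0.02849

p̂ = 145/175 = 0.82857.
p̂(1−p̂) = 0.142042.
SE = √(0.142042/175) = √0.000811669 = 0.02849.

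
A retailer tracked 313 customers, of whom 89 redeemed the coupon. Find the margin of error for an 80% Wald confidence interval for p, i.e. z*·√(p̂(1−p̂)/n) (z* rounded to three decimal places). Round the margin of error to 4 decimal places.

ME = 0.0327

With x = 89 successes in n = 313, p̂ = 0.28435.
Standard error of p̂: √(0.203493/313) = √0.000650137 = 0.025498.
The 80% critical value is z* = 1.282.
ME = 1.282·0.025498 = 0.0327.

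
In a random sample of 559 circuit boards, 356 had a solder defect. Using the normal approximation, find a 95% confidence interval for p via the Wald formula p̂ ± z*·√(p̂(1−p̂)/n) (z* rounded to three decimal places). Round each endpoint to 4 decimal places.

The sample proportion is 356/559 = 0.63685.
SE = √(p̂(1−p̂)/n) = √(0.231272/559) = 0.020340.
z* = 1.960 at the 95% level.
Margin = 1.960·0.020340 = 0.03987.
Interval: 0.63685 ± 0.03987 → (0.5970, 0.6767).

(0.5970, 0.6767)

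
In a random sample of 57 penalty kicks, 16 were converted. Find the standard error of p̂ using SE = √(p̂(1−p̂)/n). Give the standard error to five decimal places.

Sample proportion p̂ = 16/57 = 0.28070.
p̂(1−p̂) = 0.28070·0.71930 = 0.201908.
SE = √(0.201908/57) = √0.003542246 = 0.05952.

SE = 0.05952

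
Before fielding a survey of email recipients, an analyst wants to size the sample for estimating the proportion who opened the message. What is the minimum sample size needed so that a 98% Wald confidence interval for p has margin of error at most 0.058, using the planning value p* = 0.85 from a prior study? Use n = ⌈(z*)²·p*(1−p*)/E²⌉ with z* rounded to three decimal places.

The 98% critical value is z* = 2.326.
p*(1−p*) = 0.85·0.15 = 0.1275.
(z*)²·p*(1−p*)/E² = 5.410276·0.1275/0.003364 = 205.057.
Rounding up, n = 206.

n = 206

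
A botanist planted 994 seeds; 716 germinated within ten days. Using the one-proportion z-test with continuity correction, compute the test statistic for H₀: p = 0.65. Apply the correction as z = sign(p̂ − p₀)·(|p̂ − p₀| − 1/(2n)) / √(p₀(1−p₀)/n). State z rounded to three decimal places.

z = 4.615

p̂ = 716/994 = 0.72032. p̂ − p₀ = 0.070322.
1/(2n) = 0.000503.
Corrected numerator: |0.070322| − 0.000503 = 0.069819.
Null standard error: √(0.65·0.35/994) = √0.000228873 = 0.015129.
z = (+)0.069819/0.015129 = 4.615.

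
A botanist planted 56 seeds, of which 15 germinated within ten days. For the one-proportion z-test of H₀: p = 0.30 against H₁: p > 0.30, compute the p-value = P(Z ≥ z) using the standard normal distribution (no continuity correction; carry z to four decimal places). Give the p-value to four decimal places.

Sample proportion p̂ = 15/56 = 0.26786.
Null standard error: √(0.30·0.70/56) = √0.003750000 = 0.061237.
z = (p̂ − p₀)/SE = (15/56 − 0.30)/0.061237 ≈ -0.5249.
p-value = P(Z ≥ z) with z = -0.5249 → 0.7002.

p-value = 0.7002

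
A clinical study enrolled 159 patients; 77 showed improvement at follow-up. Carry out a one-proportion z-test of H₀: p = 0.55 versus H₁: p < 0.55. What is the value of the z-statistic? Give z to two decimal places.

Sample proportion p̂ = 77/159 = 0.48428.
Under H₀, SE = √(p₀(1−p₀)/n) = √(0.55·0.45/159) = √0.001556604 = 0.039454.
z = (p̂ − p₀)/SE = (0.48428 − 0.55)/0.039454 = -1.67.

z = -1.67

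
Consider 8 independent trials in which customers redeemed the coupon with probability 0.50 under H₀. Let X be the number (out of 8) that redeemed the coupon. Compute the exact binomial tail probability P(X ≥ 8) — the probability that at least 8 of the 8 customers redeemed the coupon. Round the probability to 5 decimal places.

P = 0.00391

X is binomial with n = 8 and p = 0.50.
P(X ≥ 8) = C(8,8)·0.50^8·0.50^0.
= 0.003906 = 0.00391.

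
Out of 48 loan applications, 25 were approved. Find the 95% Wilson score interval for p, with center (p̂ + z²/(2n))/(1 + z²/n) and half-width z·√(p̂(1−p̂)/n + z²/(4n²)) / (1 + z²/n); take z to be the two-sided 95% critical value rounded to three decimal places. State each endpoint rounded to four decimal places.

Here p̂ = 25/48 = 0.52083 and z = 1.960 (z² = 3.841600).
Denominator 1 + z²/n = 1 + 3.841600/48 = 1.080033.
Center = (0.52083 + 0.040017)/1.080033 = 0.51929.
Radicand: p̂(1−p̂)/n + z²/(4n²) = 0.005199291 + 0.000416840 = 0.005616131.
Half-width = 1.960·√0.005616131/1.080033 = 0.13600.
Interval: 0.51929 ± 0.13600 → (0.3833, 0.6553).

(0.3833, 0.6553)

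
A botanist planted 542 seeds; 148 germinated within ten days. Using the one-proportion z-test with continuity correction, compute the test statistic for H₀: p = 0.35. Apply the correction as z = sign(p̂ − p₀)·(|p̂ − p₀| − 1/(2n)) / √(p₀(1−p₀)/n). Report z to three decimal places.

p̂ = 148/542 = 0.27306. p̂ − p₀ = -0.076937.
Continuity correction 1/(2n) = 1/1084 = 0.000923.
Corrected numerator: |-0.076937| − 0.000923 = 0.076014.
SE₀ = √(0.35·0.65/542) = 0.020488.
z = −0.076014/0.020488 = -3.710.

z = -3.710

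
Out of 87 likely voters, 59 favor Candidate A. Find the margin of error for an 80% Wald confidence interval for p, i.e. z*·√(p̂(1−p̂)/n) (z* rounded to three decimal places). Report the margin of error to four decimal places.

ME = 0.0642

p̂ = 59/87 = 0.67816.
Standard error of p̂: √(0.218259/87) = √0.002508721 = 0.050087.
For 80% confidence, z* = 1.282.
So ME = 0.0642.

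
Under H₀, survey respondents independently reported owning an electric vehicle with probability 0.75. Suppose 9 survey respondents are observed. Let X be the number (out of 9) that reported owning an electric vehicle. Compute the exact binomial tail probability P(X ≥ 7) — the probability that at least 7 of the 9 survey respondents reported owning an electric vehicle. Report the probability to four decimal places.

P = 0.6007

X is binomial with n = 9 and p = 0.75.
P(X ≥ 7) = C(9,7)·0.75^7·0.25^2 + C(9,8)·0.75^8·0.25^1 + C(9,9)·0.75^9·0.25^0.
= 0.300339 + 0.225254 + 0.075085 = 0.6007.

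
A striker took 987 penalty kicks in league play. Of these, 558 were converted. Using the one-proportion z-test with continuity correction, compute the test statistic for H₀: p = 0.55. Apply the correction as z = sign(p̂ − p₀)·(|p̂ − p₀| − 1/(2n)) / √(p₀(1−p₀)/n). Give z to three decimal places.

The sample proportion is 558/987 = 0.56535. p̂ − p₀ = 0.015350.
Continuity correction 1/(2n) = 1/1974 = 0.000507.
Corrected numerator: |0.015350| − 0.000507 = 0.014843.
Under H₀, SE = √(p₀(1−p₀)/n) = √(0.55·0.45/987) = √0.000250760 = 0.015835.
z = (+)0.014843/0.015835 = 0.937.

z = 0.937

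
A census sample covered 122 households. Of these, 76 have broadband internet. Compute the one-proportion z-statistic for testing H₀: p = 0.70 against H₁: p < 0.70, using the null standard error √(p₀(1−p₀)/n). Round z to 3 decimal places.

z = -1.857

Sample proportion p̂ = 76/122 = 0.62295.
Null standard error: √(0.70·0.30/122) = √0.001721311 = 0.041489.
Test statistic: z = -0.07705/0.041489 = -1.857.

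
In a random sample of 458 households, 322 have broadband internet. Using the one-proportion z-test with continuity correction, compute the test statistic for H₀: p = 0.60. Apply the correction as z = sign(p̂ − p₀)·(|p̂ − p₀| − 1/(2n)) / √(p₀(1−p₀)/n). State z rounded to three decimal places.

With x = 322 successes in n = 458, p̂ = 0.70306. p̂ − p₀ = 0.103057.
Continuity correction 1/(2n) = 1/916 = 0.001092.
Corrected numerator: |0.103057| − 0.001092 = 0.101965.
Null standard error: √(0.60·0.40/458) = √0.000524017 = 0.022891.
z = +0.101965/0.022891 = 4.454.

z = 4.454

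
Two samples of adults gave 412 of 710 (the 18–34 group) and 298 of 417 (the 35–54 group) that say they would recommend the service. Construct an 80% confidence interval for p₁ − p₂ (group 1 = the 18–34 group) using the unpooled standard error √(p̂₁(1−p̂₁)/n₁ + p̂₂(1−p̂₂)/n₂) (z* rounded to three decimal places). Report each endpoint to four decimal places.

(-0.1713, -0.0974)

p̂₁ = 0.58028, p̂₂ = 0.71463, so the observed difference is -0.13435.
Unpooled SE = √(p̂₁(1−p̂₁)/n₁ + p̂₂(1−p̂₂)/n₂) = √(0.000343035 + 0.000489052) = 0.028846.
The 80% critical value is z* = 1.282. Margin of error = 0.03698.
Interval: -0.13435 ± 0.03698 → (-0.1713, -0.0974).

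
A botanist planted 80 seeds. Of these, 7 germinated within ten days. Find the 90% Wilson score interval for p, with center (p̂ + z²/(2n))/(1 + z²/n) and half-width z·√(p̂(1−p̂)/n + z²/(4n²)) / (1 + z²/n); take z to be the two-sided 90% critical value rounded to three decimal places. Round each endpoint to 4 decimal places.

p̂ = 7/80 = 0.08750; z = 1.645, so z² = 2.706025.
1 + z²/n = 1.033825.
Adjusted center: (0.08750 + z²/(2n))/1.033825 = 0.10100.
Radicand: p̂(1−p̂)/n + z²/(4n²) = 0.000998047 + 0.000105704 = 0.001103751.
Half-width = z·√(radicand)/denom = 1.645·0.033223/1.033825 = 0.05286.
Interval: 0.10100 ± 0.05286 → (0.0481, 0.1539).

(0.0481, 0.1539)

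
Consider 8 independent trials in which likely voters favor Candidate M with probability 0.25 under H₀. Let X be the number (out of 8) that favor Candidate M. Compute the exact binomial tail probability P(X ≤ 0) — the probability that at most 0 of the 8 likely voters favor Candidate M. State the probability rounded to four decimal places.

P = 0.1001

X is binomial with n = 8 and p = 0.25.
P(X ≤ 0) = C(8,0)·0.25^0·0.75^8.
= 0.100113 = 0.1001.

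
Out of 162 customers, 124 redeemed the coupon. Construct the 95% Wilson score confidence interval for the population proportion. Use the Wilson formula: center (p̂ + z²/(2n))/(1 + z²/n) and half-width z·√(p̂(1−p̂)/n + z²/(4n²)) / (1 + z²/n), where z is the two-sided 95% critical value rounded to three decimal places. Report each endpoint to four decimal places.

(0.6945, 0.8241)

p̂ = 124/162 = 0.76543; z = 1.960, so z² = 3.841600.
Denominator 1 + z²/n = 1 + 3.841600/162 = 1.023714.
Adjusted center: (0.76543 + z²/(2n))/1.023714 = 0.75928.
Radicand: p̂(1−p̂)/n + z²/(4n²) = 0.001108307 + 0.000036595 = 0.001144902.
Half-width = 1.960·√0.001144902/1.023714 = 0.06478.
So the interval runs from 0.6945 to 0.8241.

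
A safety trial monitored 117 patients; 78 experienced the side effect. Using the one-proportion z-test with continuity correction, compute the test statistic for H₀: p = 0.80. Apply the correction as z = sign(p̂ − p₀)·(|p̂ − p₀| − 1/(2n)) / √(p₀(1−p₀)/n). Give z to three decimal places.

The sample proportion is 78/117 = 0.66667. p̂ − p₀ = -0.133333.
1/(2n) = 0.004274.
Corrected numerator: |-0.133333| − 0.004274 = 0.129059.
SE₀ = √(0.80·0.20/117) = 0.036980.
z = (−)0.129059/0.036980 = -3.490.

z = -3.490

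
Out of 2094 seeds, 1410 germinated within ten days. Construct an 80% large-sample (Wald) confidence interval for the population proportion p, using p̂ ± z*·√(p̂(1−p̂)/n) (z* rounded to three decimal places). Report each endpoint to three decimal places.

The sample proportion is 1410/2094 = 0.67335.
Standard error of p̂: √(0.219949/2094) = √0.000105038 = 0.010249.
The 80% critical value is z* = 1.282.
Margin of error: 1.282 × 0.010249 = 0.01314.
So the interval runs from 0.660 to 0.686.

(0.660, 0.686)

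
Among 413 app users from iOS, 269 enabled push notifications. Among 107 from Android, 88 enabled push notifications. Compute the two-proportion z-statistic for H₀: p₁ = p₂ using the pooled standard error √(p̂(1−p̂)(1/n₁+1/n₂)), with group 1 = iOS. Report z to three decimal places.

z = -3.400

Sample proportions: p̂₁ = 269/413 = 0.65133 and p̂₂ = 88/107 = 0.82243.
Pooling: p̂ = 357/520 = 0.68654.
Pooled SE = √[0.2152034·0.01176710] ≈ 0.050322.
z = -0.17110/0.050322 = -3.400.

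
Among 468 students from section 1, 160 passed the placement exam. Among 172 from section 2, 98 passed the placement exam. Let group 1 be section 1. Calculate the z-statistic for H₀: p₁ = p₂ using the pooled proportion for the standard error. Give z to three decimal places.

Sample proportions: p̂₁ = 160/468 = 0.34188 and p̂₂ = 98/172 = 0.56977.
Pooling: p̂ = 258/640 = 0.40313.
Pooled SE = √[0.2406152·0.00795071] ≈ 0.043739.
z = (p̂₁ − p̂₂)/SE = (0.34188 − 0.56977)/0.043739 = -0.22789/0.043739 = -5.210.

z = -5.210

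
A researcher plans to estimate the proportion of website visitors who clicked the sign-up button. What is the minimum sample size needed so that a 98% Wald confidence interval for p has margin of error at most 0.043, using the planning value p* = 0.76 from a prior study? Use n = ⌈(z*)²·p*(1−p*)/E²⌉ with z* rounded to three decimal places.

z* = 2.326 at the 98% level.
p*(1−p*) = 0.76·0.24 = 0.1824.
Required n before rounding: 5.410276 × 0.1824 / 0.043² = 533.712.
⌈533.712⌉ = 534.

n = 534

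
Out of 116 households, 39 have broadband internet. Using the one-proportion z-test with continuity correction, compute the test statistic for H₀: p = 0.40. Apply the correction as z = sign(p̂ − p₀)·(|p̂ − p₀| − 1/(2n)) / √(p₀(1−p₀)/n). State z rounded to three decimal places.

The sample proportion is 39/116 = 0.33621. p̂ − p₀ = -0.063793.
1/(2n) = 0.004310.
Corrected numerator: |-0.063793| − 0.004310 = 0.059483.
Null standard error: √(0.40·0.60/116) = √0.002068966 = 0.045486.
z = (−)0.059483/0.045486 = -1.308.

z = -1.308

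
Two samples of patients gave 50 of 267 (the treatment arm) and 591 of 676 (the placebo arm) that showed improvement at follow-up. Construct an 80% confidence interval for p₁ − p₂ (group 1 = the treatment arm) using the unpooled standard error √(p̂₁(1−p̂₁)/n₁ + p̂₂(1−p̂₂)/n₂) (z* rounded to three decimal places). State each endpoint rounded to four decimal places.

(-0.7217, -0.6523)

p̂₁ = 0.18727, p̂₂ = 0.87426, so the observed difference is -0.68699.
SE = √(0.000570028 + 0.000162617) = √0.000732645 = 0.027067.
For 80% confidence, z* = 1.282. Margin of error = 0.03470.
Interval: -0.68699 ± 0.03470 → (-0.7217, -0.6523).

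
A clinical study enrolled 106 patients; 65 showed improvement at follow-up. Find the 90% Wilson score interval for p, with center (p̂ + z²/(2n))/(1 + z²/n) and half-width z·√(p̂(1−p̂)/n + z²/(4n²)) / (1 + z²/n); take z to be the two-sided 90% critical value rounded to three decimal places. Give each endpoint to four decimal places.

(0.5335, 0.6873)

Here p̂ = 65/106 = 0.61321 and z = 1.645 (z² = 2.706025).
1 + z²/n = 1.025529.
Center = (0.61321 + 0.012764)/1.025529 = 0.61039.
Radicand: p̂(1−p̂)/n + z²/(4n²) = 0.002237585 + 0.000060209 = 0.002297794.
Half-width = 1.645·√0.002297794/1.025529 = 0.07689.
CI: 0.61039 ± 0.07689 = (0.5335, 0.6873).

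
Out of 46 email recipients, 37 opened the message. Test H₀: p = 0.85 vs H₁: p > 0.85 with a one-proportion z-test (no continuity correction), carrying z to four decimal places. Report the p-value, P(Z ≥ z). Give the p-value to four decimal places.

p-value = 0.8071

With x = 37 successes in n = 46, p̂ = 0.80435.
Null standard error: √(0.85·0.15/46) = √0.002771739 = 0.052647.
Test statistic (full precision, shown to 4 dp): z = (37/46 − 0.85)/SE₀ ≈ -0.8671.
From the standard normal, P(Z ≥ z) = 0.8071.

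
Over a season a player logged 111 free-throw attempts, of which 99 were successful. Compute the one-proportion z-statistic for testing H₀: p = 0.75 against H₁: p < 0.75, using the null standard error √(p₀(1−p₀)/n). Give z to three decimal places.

The sample proportion is 99/111 = 0.89189.
Under H₀, SE = √(p₀(1−p₀)/n) = √(0.75·0.25/111) = √0.001689189 = 0.041100.
Test statistic: z = 0.14189/0.041100 = 3.452.

z = 3.452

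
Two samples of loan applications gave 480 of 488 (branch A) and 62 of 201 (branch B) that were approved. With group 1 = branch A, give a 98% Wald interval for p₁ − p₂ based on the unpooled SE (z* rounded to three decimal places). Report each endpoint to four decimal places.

(0.5982, 0.7521)

p̂₁ = 480/488 = 0.98361, p̂₂ = 62/201 = 0.30846; p̂₁ − p̂₂ = 0.67515.
SE = √(0.000033042 + 0.001061252) = √0.001094294 = 0.033080.
The 98% critical value is z* = 2.326. Margin = 2.326·0.033080 = 0.07694.
CI: 0.67515 ± 0.07694 = (0.5982, 0.7521).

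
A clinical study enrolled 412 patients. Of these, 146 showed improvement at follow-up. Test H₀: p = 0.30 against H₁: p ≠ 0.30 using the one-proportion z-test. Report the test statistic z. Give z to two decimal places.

z = 2.41

Sample proportion p̂ = 146/412 = 0.35437.
SE₀ = √(0.30·0.70/412) = 0.022577.
Test statistic: z = 0.05437/0.022577 = 2.41.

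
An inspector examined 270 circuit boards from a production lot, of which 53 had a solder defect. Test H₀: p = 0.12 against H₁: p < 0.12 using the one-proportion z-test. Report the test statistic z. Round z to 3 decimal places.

z = 3.858

The sample proportion is 53/270 = 0.19630.
Null standard error: √(0.12·0.88/270) = √0.000391111 = 0.019777.
z = (0.19630 − 0.12)/0.019777 = 0.07630/0.019777 = 3.858.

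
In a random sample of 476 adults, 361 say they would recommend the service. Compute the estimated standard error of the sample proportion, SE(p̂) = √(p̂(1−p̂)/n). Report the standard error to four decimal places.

SE = 0.0196

Sample proportion p̂ = 361/476 = 0.75840.
p̂(1−p̂) = 0.183229.
SE = √(0.183229/476) = √0.000384935 = 0.0196.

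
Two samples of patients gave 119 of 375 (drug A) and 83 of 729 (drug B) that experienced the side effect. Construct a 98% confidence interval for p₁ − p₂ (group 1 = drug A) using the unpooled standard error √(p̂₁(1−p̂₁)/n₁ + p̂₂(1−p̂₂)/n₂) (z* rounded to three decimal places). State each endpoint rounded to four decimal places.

p̂₁ = 0.31733, p̂₂ = 0.11385, so the observed difference is 0.20348.
Unpooled SE = √(p̂₁(1−p̂₁)/n₁ + p̂₂(1−p̂₂)/n₂) = √(0.000577688 + 0.000138397) = 0.026760.
For 98% confidence, z* = 2.326. Margin = 2.326·0.026760 = 0.06224.
Interval: 0.20348 ± 0.06224 → (0.1412, 0.2657).

(0.1412, 0.2657)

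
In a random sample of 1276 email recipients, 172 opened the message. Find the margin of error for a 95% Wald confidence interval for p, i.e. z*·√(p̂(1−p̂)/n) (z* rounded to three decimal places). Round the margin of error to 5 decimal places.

p̂ = 172/1276 = 0.13480.
SE(p̂) = √(0.13480·0.86520/1276) = 0.009560.
The 95% critical value is z* = 1.960.
So ME = 0.01874.

ME = 0.01874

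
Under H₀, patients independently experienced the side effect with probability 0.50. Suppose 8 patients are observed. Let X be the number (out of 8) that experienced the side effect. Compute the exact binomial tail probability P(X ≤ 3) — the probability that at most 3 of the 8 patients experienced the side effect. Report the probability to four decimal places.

P = 0.3633

X is binomial with n = 8 and p = 0.50.
P(X ≤ 3) = C(8,0)·0.50^0·0.50^8 + C(8,1)·0.50^1·0.50^7 + C(8,2)·0.50^2·0.50^6 + C(8,3)·0.50^3·0.50^5.
= 0.003906 + 0.031250 + 0.109375 + 0.218750 = 0.3633.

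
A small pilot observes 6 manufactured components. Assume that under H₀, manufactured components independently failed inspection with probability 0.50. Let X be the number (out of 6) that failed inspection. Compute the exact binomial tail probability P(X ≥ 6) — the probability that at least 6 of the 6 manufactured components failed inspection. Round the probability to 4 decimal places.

X ~ Binomial(n=6, p=0.50).
P(X ≥ 6) = C(6,6)·0.50^6·0.50^0.
= 0.015625 = 0.0156.

P = 0.0156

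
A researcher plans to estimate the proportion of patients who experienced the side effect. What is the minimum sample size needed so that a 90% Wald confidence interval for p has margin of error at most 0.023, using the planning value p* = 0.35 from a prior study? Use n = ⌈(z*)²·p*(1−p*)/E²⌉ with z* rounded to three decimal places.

n = 1164

The 90% critical value is z* = 1.645.
p*(1−p*) = 0.2275.
Required n before rounding: 2.706025 × 0.2275 / 0.023² = 1163.744.
Rounding up, n = 1164.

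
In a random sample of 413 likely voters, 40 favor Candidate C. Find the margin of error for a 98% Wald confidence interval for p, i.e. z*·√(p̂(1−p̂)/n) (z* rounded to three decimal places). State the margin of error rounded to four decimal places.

Sample proportion p̂ = 40/413 = 0.09685.
SE(p̂) = √(0.09685·0.90315/413) = 0.014553.
The 98% critical value is z* = 2.326.
Margin of error = z*·SE = 2.326 × 0.014553 = 0.0339.

ME = 0.0339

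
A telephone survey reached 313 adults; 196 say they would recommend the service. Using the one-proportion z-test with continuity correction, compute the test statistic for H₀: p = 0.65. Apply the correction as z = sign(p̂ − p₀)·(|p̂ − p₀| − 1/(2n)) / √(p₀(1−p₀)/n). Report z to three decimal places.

The sample proportion is 196/313 = 0.62620. p̂ − p₀ = -0.023802.
Continuity correction 1/(2n) = 1/626 = 0.001597.
Corrected numerator: |-0.023802| − 0.001597 = 0.022205.
Null standard error: √(0.65·0.35/313) = √0.000726837 = 0.026960.
z = −0.022205/0.026960 = -0.824.

z = -0.824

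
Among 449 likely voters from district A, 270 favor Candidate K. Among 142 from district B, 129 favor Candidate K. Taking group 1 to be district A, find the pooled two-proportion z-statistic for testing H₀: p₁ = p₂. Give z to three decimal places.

p̂₁ = 270/449 = 0.60134, p̂₂ = 129/142 = 0.90845.
Pooled p̂ = (270+129)/(449+142) = 399/591 = 0.67513.
Pooled SE = √[0.2193306·0.00926943] ≈ 0.045090.
z = (p̂₁ − p̂₂)/SE = (0.60134 − 0.90845)/0.045090 = -0.30711/0.045090 = -6.811.

z = -6.811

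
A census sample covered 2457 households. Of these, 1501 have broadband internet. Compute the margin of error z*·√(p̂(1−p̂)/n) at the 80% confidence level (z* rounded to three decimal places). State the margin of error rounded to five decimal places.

ME = 0.01261

With x = 1501 successes in n = 2457, p̂ = 0.61091.
SE = √(p̂(1−p̂)/n) = √(0.237700/2457) = 0.009836.
The 80% critical value is z* = 1.282.
So ME = 0.01261.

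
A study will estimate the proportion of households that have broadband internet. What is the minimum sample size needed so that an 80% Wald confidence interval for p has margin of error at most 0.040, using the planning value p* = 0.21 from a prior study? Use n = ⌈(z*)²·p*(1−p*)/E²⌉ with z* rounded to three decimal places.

For 80% confidence, z* = 1.282.
p*(1−p*) = 0.21·0.79 = 0.1659.
Required n before rounding: 1.643524 × 0.1659 / 0.040² = 170.413.
Rounding up, n = 171.

n = 171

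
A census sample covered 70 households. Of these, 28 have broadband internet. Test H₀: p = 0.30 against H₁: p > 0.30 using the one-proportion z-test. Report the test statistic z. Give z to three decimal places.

With x = 28 successes in n = 70, p̂ = 0.40000.
Under H₀, SE = √(p₀(1−p₀)/n) = √(0.30·0.70/70) = √0.003000000 = 0.054772.
z = (p̂ − p₀)/SE = (0.40000 − 0.30)/0.054772 = 1.826.

z = 1.826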